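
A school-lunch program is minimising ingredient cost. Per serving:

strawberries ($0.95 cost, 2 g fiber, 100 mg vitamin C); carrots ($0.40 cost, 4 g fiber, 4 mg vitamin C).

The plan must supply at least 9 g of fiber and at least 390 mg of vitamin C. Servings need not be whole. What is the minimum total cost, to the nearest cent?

$3.82

An LP optimum is at a vertex; with two nutrient constraints at most two foods are used. Check each candidate.
strawberries only: max(9/2, 390/100) = 4.5 servings → $4.28.
carrots only: max(9/4, 390/4) = 97.5 servings → $39.00.
strawberries + carrots with both tight: 3.888 servings and 0.3061 servings → $3.82.
So the least-cost plan costs $3.82.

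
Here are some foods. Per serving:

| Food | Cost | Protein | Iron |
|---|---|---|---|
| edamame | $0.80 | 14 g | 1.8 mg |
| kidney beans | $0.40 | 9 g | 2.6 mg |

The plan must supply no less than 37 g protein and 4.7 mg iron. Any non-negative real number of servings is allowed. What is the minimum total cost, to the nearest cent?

For a min-cost LP with two ≥-constraints, a basic feasible solution has at most two positive variables.
edamame only: max(37/14, 4.7/1.8) = 2.643 servings → $2.11.
kidney beans only: max(37/9, 4.7/2.6) = 4.111 servings → $1.64.
edamame + kidney beans: intersection lies outside the first quadrant.
The minimum over all feasible corners is $1.64.

$1.64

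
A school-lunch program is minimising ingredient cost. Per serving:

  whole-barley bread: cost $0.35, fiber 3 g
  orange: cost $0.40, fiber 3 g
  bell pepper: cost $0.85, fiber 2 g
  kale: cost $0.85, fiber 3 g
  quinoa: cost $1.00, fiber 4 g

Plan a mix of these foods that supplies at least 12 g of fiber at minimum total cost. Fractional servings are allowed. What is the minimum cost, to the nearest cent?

$1.40

Cost per g of fiber: whole-barley bread $0.1167, orange $0.1333, quinoa $0.2500, kale $0.2833, bell pepper $0.4250.
With no serving limits, use only whole-barley bread: 12 g / 3 g = 4 servings × $0.35 = $1.40.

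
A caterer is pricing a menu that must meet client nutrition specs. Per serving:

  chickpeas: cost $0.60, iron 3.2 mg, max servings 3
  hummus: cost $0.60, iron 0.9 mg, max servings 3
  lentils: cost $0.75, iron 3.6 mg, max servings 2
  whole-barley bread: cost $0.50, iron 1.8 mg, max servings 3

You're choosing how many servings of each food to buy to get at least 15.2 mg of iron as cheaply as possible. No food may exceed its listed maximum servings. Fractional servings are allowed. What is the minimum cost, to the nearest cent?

$2.97

Cost per mg of iron: chickpeas $0.1875, lentils $0.2083, whole-barley bread $0.2778, hummus $0.6667.
Take 3 servings of chickpeas: +9.6 mg iron for $1.80 (total $1.80, still need 5.6 mg).
Take 1.556 servings of lentils: +5.6 mg iron for $1.17 (total $2.97, still need 0.0 mg).
Filling from the cheapest source first is optimal under one linear minimum: $2.97.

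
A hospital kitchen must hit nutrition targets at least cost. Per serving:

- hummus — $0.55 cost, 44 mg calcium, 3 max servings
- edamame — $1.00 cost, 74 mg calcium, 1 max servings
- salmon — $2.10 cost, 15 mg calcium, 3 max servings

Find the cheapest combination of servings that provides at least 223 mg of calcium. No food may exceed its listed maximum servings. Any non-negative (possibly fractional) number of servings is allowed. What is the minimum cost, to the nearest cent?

Cost per mg of calcium: hummus $0.0125, edamame $0.0135, salmon $0.1400.
Take 3 servings of hummus: +132.0 mg calcium for $1.65 (total $1.65, still need 91.0 mg).
Take 1 serving of edamame: +74.0 mg calcium for $1.00 (total $2.65, still need 17.0 mg).
Take 1.133 servings of salmon: +17.0 mg calcium for $2.38 (total $5.03, still need 0.0 mg).
Filling from the cheapest source first is optimal under one linear minimum: $5.03.

$5.03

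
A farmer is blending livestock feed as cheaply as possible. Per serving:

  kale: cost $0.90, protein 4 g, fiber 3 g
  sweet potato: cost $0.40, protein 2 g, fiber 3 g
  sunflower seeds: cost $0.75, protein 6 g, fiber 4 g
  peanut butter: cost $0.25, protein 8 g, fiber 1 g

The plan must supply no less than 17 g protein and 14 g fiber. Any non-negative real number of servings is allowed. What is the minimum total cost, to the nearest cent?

kale only: max(17/4, 14/3) = 4.667 servings → $4.20.
sweet potato only: max(17/2, 14/3) = 8.5 servings → $3.40.
sunflower seeds only: max(17/6, 14/4) = 3.5 servings → $2.62.
peanut butter only: max(17/8, 14/1) = 14 servings → $3.50.
kale + sweet potato with both tight: 3.833 servings and 0.8333 servings → $3.78.
kale + sunflower seeds: the both-tight solution has a negative serving — not a feasible corner.
kale + peanut butter with both targets exact would need a negative amount; discard.
sweet potato + sunflower seeds with both tight: 1.6 servings and 2.3 servings → $2.37.
sweet potato + peanut butter with both tight: 4.318 servings and 1.045 servings → $1.99.
sunflower seeds + peanut butter: intersection lies outside the first quadrant.
So the least-cost plan costs $1.99.

$1.99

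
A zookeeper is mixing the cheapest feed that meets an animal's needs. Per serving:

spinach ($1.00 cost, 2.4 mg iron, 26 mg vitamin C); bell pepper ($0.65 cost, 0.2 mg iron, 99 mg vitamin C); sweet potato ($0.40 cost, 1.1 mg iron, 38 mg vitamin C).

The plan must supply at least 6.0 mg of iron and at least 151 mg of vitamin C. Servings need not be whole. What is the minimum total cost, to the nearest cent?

$2.18

spinach only: max(6.0/2.4, 151/26) = 5.808 servings → $5.81.
bell pepper only: max(6.0/0.2, 151/99) = 30 servings → $19.50.
sweet potato only: max(6.0/1.1, 151/38) = 5.455 servings → $2.18.
spinach + bell pepper with both tight: 2.426 servings and 0.8881 servings → $3.00.
spinach + sweet potato with both tight: 0.9888 servings and 3.297 servings → $2.31.
bell pepper + sweet potato: intersection lies outside the first quadrant.
So the least-cost plan costs $2.18.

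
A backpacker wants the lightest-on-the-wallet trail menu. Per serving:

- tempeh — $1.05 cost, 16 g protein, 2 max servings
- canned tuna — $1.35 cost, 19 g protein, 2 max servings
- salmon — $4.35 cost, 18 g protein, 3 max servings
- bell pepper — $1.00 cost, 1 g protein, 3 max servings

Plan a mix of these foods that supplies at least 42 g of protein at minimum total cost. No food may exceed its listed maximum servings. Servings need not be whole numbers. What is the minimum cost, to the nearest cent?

$2.81

Cost per g of protein: tempeh $0.0656, canned tuna $0.0711, salmon $0.2417, bell pepper $1.0000.
Take 2 servings of tempeh: +32.0 g protein for $2.10 (total $2.10, still need 10.0 g).
Take 0.5263 servings of canned tuna: +10.0 g protein for $0.71 (total $2.81, still need 0.0 g).
Filling from the cheapest source first is optimal under one linear minimum: $2.81.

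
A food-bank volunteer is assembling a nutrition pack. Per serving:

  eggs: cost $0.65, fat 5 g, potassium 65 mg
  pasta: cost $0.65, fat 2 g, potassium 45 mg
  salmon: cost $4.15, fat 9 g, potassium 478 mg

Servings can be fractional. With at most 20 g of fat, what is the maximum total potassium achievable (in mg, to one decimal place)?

1062.2 mg

Potassium per g fat: salmon 53.11, pasta 22.5, eggs 13.
With no serving limits, spend the whole fat allowance on salmon: 20 g / 9 g × 478 mg = 1062.2 mg.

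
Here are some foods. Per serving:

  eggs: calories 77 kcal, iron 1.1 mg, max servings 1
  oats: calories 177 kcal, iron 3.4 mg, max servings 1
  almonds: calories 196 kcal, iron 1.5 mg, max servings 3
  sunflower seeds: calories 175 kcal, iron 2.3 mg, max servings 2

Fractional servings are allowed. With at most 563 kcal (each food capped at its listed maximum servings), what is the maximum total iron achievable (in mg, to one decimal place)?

Iron per kcal: oats 0.01921, eggs 0.01429, sunflower seeds 0.01314, almonds 0.007653.
Take 1 serving of oats: uses 177 kcal, +3.4 mg iron (running total 3.4 mg).
Take 1 serving of eggs: uses 77 kcal, +1.1 mg iron (running total 4.5 mg).
Take 1.766 servings of sunflower seeds: uses 309 kcal, +4.1 mg iron (running total 8.6 mg).
Filling greedily by iron-per-kcal is optimal for one linear limit, giving 8.6 mg.

8.6 mg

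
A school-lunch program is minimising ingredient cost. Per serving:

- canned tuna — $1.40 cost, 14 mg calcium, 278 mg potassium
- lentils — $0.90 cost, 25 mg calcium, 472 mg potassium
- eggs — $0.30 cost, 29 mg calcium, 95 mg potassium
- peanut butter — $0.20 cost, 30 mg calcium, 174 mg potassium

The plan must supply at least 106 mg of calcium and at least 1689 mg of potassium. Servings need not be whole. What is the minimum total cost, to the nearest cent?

$1.94

For a min-cost LP with two ≥-constraints, a basic feasible solution has at most two positive variables.
canned tuna only: max(106/14, 1689/278) = 7.571 servings → $10.60.
lentils only: max(106/25, 1689/472) = 4.24 servings → $3.82.
eggs only: max(106/29, 1689/95) = 17.78 servings → $5.33.
peanut butter only: max(106/30, 1689/174) = 9.707 servings → $1.94.
canned tuna + lentils: intersection lies outside the first quadrant.
canned tuna + eggs with both tight: 5.78 servings and 0.8648 servings → $8.35.
canned tuna + peanut butter with both tight: 5.458 servings and 0.9861 servings → $7.84.
lentils + eggs with both tight: 3.439 servings and 0.6901 servings → $3.30.
lentils + peanut butter with both tight: 3.285 servings and 0.7958 servings → $3.12.
eggs + peanut butter: intersection lies outside the first quadrant.
So the least-cost plan costs $1.94.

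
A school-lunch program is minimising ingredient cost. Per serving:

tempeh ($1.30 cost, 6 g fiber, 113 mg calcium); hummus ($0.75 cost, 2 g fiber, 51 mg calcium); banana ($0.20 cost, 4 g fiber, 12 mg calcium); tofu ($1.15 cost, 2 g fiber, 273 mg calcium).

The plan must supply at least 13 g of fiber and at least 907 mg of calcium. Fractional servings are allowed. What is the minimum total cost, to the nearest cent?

For a min-cost LP with two ≥-constraints, a basic feasible solution has at most two positive variables.
tempeh only: max(13/6, 907/113) = 8.027 servings → $10.43.
hummus only: max(13/2, 907/51) = 17.78 servings → $13.34.
banana only: max(13/4, 907/12) = 75.58 servings → $15.12.
tofu only: max(13/2, 907/273) = 6.5 servings → $7.47.
tempeh + hummus with both targets exact would need a negative amount; discard.
tempeh + banana: intersection lies outside the first quadrant.
tempeh + tofu with both tight: 1.229 servings and 2.814 servings → $4.83.
hummus + banana with both targets exact would need a negative amount; discard.
hummus + tofu with both tight: 3.908 servings and 2.592 servings → $5.91.
banana + tofu with both tight: 1.625 servings and 3.251 servings → $4.06.
The minimum over all feasible corners is $4.06.

$4.06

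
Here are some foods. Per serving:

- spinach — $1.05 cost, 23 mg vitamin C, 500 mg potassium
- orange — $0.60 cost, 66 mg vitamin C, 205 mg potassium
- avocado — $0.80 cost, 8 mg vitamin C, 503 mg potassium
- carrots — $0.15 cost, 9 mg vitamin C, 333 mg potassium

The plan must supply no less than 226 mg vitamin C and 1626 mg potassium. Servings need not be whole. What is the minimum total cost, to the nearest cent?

The cheapest plan sits at a corner of the feasible region — with two constraints it uses at most two foods.
spinach only: max(226/23, 1626/500) = 9.826 servings → $10.32.
orange only: max(226/66, 1626/205) = 7.932 servings → $4.76.
avocado only: max(226/8, 1626/503) = 28.25 servings → $22.60.
carrots only: max(226/9, 1626/333) = 25.11 servings → $3.77.
spinach + orange with both tight: 2.156 servings and 2.673 servings → $3.87.
spinach + avocado: the both-tight solution has a negative serving — not a feasible corner.
spinach + carrots with both targets exact would need a negative amount; discard.
orange + avocado with both tight: 3.19 servings and 1.933 servings → $3.46.
orange + carrots with both tight: 3.011 servings and 3.029 servings → $2.26.
avocado + carrots: intersection lies outside the first quadrant.
Cheapest feasible corner: $2.26.

$2.26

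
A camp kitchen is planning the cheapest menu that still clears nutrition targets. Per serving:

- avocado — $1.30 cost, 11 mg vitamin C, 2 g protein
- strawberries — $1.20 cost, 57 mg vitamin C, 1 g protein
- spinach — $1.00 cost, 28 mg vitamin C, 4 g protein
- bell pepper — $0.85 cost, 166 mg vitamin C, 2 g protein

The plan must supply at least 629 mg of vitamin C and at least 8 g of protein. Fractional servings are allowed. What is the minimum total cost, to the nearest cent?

$3.32

An LP optimum is at a vertex; with two nutrient constraints at most two foods are used. Check each candidate.
avocado only: max(629/11, 8/2) = 57.18 servings → $74.34.
strawberries only: max(629/57, 8/1) = 11.04 servings → $13.24.
spinach only: max(629/28, 8/4) = 22.46 servings → $22.46.
bell pepper only: max(629/166, 8/2) = 4 servings → $3.40.
avocado + strawberries: the both-tight solution has a negative serving — not a feasible corner.
avocado + spinach: intersection lies outside the first quadrant.
avocado + bell pepper with both tight: 0.2258 servings and 3.774 servings → $3.50.
strawberries + spinach: the both-tight solution has a negative serving — not a feasible corner.
strawberries + bell pepper with both tight: 1.346 servings and 3.327 servings → $4.44.
spinach + bell pepper with both tight: 0.1151 servings and 3.77 servings → $3.32.
The minimum over all feasible corners is $3.32.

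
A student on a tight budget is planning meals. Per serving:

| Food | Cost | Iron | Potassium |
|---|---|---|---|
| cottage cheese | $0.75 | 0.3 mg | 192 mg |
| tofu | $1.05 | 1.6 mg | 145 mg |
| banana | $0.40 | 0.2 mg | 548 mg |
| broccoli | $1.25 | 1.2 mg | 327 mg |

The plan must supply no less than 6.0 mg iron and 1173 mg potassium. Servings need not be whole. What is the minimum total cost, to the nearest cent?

$4.26

The cheapest plan sits at a corner of the feasible region — with two constraints it uses at most two foods.
cottage cheese only: max(6.0/0.3, 1173/192) = 20 servings → $15.00.
tofu only: max(6.0/1.6, 1173/145) = 8.09 servings → $8.49.
banana only: max(6.0/0.2, 1173/548) = 30 servings → $12.00.
broccoli only: max(6.0/1.2, 1173/327) = 5 servings → $6.25.
cottage cheese + tofu with both tight: 3.818 servings and 3.034 servings → $6.05.
cottage cheese + banana: intersection lies outside the first quadrant.
cottage cheese + broccoli: intersection lies outside the first quadrant.
tofu + banana with both tight: 3.602 servings and 1.188 servings → $4.26.
tofu + broccoli with both tight: 1.588 servings and 2.883 servings → $5.27.
banana + broccoli with both targets exact would need a negative amount; discard.
The minimum over all feasible corners is $4.26.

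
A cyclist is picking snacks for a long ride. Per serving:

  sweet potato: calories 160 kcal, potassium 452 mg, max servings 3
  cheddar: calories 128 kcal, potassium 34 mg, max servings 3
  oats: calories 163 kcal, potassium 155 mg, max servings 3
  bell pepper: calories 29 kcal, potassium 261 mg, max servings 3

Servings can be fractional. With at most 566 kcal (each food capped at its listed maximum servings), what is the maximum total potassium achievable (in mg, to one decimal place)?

2136.2 mg

Potassium per kcal: bell pepper 9, sweet potato 2.825, oats 0.9509, cheddar 0.2656.
Take 3 servings of bell pepper: uses 87 kcal, +783.0 mg potassium (running total 783.0 mg).
Take 2.994 servings of sweet potato: uses 479 kcal, +1353.2 mg potassium (running total 2136.2 mg).
Greedy by best ratio exhausts the calories allowance optimally: 2136.2 mg.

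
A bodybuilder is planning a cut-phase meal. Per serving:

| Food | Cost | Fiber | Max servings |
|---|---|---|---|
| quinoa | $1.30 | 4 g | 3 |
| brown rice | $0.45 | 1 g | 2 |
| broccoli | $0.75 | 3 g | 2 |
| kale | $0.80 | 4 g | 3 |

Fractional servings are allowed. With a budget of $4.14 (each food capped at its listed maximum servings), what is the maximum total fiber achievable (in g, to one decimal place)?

Fiber per dollar: kale 5, broccoli 4, quinoa 3.077, brown rice 2.222.
Take 3 servings of kale: spends $2.40, +12.0 g fiber (running total 12.0 g).
Take 2 servings of broccoli: spends $1.50, +6.0 g fiber (running total 18.0 g).
Take 0.1846 servings of quinoa: spends $0.24, +0.7 g fiber (running total 18.7 g).
Filling greedily by fiber-per-dollar is optimal for one linear limit, giving 18.7 g.

18.7 g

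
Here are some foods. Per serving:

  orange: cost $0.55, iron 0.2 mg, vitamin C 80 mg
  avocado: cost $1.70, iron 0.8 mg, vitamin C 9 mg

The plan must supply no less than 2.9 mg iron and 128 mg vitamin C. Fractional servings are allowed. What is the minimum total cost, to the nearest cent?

With two linear requirements the optimum uses one or two foods; enumerate the corners.
orange only: max(2.9/0.2, 128/80) = 14.5 servings → $7.97.
avocado only: max(2.9/0.8, 128/9) = 14.22 servings → $24.18.
orange + avocado with both tight: 1.227 servings and 3.318 servings → $6.32.
So the least-cost plan costs $6.32.

$6.32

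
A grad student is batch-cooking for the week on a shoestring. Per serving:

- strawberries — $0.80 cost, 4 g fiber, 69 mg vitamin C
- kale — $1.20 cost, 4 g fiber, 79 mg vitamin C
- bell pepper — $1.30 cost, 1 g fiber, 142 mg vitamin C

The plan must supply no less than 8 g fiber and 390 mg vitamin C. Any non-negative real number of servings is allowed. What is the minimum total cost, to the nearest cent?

strawberries only: max(8/4, 390/69) = 5.652 servings → $4.52.
kale only: max(8/4, 390/79) = 4.937 servings → $5.92.
bell pepper only: max(8/1, 390/142) = 8 servings → $10.40.
strawberries + kale: intersection lies outside the first quadrant.
strawberries + bell pepper with both tight: 1.495 servings and 2.02 servings → $3.82.
kale + bell pepper with both tight: 1.526 servings and 1.898 servings → $4.30.
The minimum over all feasible corners is $3.82.

$3.82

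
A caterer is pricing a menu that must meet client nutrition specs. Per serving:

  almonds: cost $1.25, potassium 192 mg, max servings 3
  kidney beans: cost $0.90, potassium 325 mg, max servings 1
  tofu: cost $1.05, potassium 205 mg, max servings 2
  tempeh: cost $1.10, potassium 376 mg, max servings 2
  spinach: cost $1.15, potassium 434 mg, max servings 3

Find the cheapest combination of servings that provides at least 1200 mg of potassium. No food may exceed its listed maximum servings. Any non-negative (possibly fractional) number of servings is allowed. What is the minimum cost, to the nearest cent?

$3.18

Cost per mg of potassium: spinach $0.0026, kidney beans $0.0028, tempeh $0.0029, tofu $0.0051, almonds $0.0065.
Take 2.765 servings of spinach: +1200.0 mg potassium for $3.18 (total $3.18, still need 0.0 mg).
Filling from the cheapest source first is optimal under one linear minimum: $3.18.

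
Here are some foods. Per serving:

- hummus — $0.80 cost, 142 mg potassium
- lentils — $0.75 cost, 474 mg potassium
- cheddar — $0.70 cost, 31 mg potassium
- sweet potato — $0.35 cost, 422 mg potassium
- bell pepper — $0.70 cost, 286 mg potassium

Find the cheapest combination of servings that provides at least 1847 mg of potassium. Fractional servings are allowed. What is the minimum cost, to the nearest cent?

Cost per mg of potassium: sweet potato $0.0008, lentils $0.0016, bell pepper $0.0024, hummus $0.0056, cheddar $0.0226.
With no serving limits, use only sweet potato: 1847 mg / 422 mg = 4.377 servings × $0.35 = $1.53.

$1.53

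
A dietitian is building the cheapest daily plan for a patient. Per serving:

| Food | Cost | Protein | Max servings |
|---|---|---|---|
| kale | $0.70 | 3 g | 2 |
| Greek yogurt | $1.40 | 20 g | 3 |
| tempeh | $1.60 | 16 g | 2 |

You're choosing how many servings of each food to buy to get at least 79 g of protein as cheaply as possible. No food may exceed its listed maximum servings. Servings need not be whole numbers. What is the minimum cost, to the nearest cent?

Cost per g of protein: Greek yogurt $0.0700, tempeh $0.1000, kale $0.2333.
Take 3 servings of Greek yogurt: +60.0 g protein for $4.20 (total $4.20, still need 19.0 g).
Take 1.188 servings of tempeh: +19.0 g protein for $1.90 (total $6.10, still need 0.0 g).
Greedy by cheapest-per-g is optimal for a single linear constraint, so the minimum cost is $6.10.

$6.10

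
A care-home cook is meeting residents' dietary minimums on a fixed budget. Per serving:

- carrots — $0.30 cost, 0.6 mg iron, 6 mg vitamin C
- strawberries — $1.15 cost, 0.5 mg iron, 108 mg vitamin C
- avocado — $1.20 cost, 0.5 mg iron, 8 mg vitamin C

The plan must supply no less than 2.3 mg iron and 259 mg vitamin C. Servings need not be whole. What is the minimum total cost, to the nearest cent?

$3.21

Compare the cost at each extreme point of the feasible region.
carrots only: max(2.3/0.6, 259/6) = 43.17 servings → $12.95.
strawberries only: max(2.3/0.5, 259/108) = 4.6 servings → $5.29.
avocado only: max(2.3/0.5, 259/8) = 32.38 servings → $38.85.
carrots + strawberries with both tight: 1.924 servings and 2.291 servings → $3.21.
carrots + avocado: the both-tight solution has a negative serving — not a feasible corner.
strawberries + avocado with both tight: 2.222 servings and 2.378 servings → $5.41.
So the least-cost plan costs $3.21.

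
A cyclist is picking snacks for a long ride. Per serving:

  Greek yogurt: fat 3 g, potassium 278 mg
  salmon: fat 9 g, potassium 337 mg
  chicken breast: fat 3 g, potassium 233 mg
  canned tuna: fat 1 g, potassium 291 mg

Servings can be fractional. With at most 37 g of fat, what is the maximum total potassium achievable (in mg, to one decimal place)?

Potassium per g fat: canned tuna 291, Greek yogurt 92.67, chicken breast 77.67, salmon 37.44.
With no serving limits, spend the whole fat allowance on canned tuna: 37 g / 1 g × 291 mg = 10767.0 mg.

10767.0 mg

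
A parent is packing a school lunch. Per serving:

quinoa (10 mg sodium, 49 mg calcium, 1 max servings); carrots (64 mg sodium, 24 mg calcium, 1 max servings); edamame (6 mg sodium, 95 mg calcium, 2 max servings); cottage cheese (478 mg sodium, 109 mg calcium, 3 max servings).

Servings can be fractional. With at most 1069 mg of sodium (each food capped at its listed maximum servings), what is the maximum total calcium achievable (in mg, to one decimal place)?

487.2 mg

Calcium per mg sodium: edamame 15.83, quinoa 4.9, carrots 0.375, cottage cheese 0.228.
Take 2 servings of edamame: uses 12 mg sodium, +190.0 mg calcium (running total 190.0 mg).
Take 1 serving of quinoa: uses 10 mg sodium, +49.0 mg calcium (running total 239.0 mg).
Take 1 serving of carrots: uses 64 mg sodium, +24.0 mg calcium (running total 263.0 mg).
Take 2.056 servings of cottage cheese: uses 983 mg sodium, +224.2 mg calcium (running total 487.2 mg).
Filling greedily by calcium-per-mg sodium is optimal for one linear limit, giving 487.2 mg.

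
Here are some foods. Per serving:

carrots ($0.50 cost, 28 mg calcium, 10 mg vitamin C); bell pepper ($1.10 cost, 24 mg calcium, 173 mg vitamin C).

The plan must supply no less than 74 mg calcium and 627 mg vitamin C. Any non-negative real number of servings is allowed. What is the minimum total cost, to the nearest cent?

$3.99

Minimising a linear cost over {calcium ≥ 74, vitamin C ≥ 627, servings ≥ 0} — the optimum is at a vertex, using one or two foods.
carrots only: max(74/28, 627/10) = 62.7 servings → $31.35.
bell pepper only: max(74/24, 627/173) = 3.624 servings → $3.99.
carrots + bell pepper with both targets exact would need a negative amount; discard.
The minimum over all feasible corners is $3.99.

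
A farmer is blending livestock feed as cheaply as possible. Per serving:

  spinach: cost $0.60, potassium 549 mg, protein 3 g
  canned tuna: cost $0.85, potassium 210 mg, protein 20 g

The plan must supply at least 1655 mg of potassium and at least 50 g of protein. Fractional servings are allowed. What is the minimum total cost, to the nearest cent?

For a min-cost LP with two ≥-constraints, a basic feasible solution has at most two positive variables.
spinach only: max(1655/549, 50/3) = 16.67 servings → $10.00.
canned tuna only: max(1655/210, 50/20) = 7.881 servings → $6.70.
spinach + canned tuna with both tight: 2.184 servings and 2.172 servings → $3.16.
The minimum over all feasible corners is $3.16.

$3.16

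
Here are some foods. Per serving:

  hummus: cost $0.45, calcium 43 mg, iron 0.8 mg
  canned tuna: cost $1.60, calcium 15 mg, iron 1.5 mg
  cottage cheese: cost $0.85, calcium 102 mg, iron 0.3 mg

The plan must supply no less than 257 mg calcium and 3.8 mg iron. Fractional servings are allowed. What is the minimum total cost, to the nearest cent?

The cheapest plan sits at a corner of the feasible region — with two constraints it uses at most two foods.
hummus only: max(257/43, 3.8/0.8) = 5.977 servings → $2.69.
canned tuna only: max(257/15, 3.8/1.5) = 17.13 servings → $27.41.
cottage cheese only: max(257/102, 3.8/0.3) = 12.67 servings → $10.77.
hummus + canned tuna: intersection lies outside the first quadrant.
hummus + cottage cheese with both tight: 4.52 servings and 0.6143 servings → $2.56.
canned tuna + cottage cheese with both tight: 2.091 servings and 2.212 servings → $5.23.
So the least-cost plan costs $2.56.

$2.56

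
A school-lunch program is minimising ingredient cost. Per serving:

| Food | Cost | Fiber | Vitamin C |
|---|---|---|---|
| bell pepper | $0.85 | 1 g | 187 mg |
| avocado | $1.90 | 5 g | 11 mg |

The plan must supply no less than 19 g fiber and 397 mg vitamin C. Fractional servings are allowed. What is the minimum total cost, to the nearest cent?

A basic optimal solution has at most two foods positive. Try each food alone and each pair with both targets met exactly.
bell pepper only: max(19/1, 397/187) = 19 servings → $16.15.
avocado only: max(19/5, 397/11) = 36.09 servings → $68.57.
bell pepper + avocado with both tight: 1.922 servings and 3.416 servings → $8.12.
So the least-cost plan costs $8.12.

$8.12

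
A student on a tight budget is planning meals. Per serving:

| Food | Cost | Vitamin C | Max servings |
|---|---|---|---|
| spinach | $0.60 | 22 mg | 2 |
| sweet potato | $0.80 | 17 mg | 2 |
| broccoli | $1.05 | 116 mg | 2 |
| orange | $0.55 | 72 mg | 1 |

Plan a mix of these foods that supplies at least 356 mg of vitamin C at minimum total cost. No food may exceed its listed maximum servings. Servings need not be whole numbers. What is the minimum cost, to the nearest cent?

$4.23

Cost per mg of vitamin C: orange $0.0076, broccoli $0.0091, spinach $0.0273, sweet potato $0.0471.
Take 1 serving of orange: +72.0 mg vitamin C for $0.55 (total $0.55, still need 284.0 mg).
Take 2 servings of broccoli: +232.0 mg vitamin C for $2.10 (total $2.65, still need 52.0 mg).
Take 2 servings of spinach: +44.0 mg vitamin C for $1.20 (total $3.85, still need 8.0 mg).
Take 0.4706 servings of sweet potato: +8.0 mg vitamin C for $0.38 (total $4.23, still need 0.0 mg).
Filling from the cheapest source first is optimal under one linear minimum: $4.23.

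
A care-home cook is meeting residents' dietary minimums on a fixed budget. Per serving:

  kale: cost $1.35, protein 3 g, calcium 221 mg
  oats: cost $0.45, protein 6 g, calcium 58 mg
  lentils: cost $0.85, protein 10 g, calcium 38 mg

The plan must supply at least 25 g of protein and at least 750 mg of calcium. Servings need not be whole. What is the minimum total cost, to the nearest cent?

$4.85

kale only: max(25/3, 750/221) = 8.333 servings → $11.25.
oats only: max(25/6, 750/58) = 12.93 servings → $5.82.
lentils only: max(25/10, 750/38) = 19.74 servings → $16.78.
kale + oats with both tight: 2.648 servings and 2.843 servings → $4.85.
kale + lentils with both tight: 3.125 servings and 1.562 servings → $5.55.
oats + lentils with both targets exact would need a negative amount; discard.
Cheapest feasible corner: $4.85.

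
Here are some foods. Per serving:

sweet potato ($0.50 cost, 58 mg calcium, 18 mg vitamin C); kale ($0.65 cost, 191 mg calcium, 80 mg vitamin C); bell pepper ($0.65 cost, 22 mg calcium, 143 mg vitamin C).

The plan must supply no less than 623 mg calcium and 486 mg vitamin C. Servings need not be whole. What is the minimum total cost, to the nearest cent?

$3.09

The cheapest plan sits at a corner of the feasible region — with two constraints it uses at most two foods.
sweet potato only: max(623/58, 486/18) = 27 servings → $13.50.
kale only: max(623/191, 486/80) = 6.075 servings → $3.95.
bell pepper only: max(623/22, 486/143) = 28.32 servings → $18.41.
sweet potato + kale: intersection lies outside the first quadrant.
sweet potato + bell pepper with both tight: 9.926 servings and 2.149 servings → $6.36.
kale + bell pepper with both tight: 3.068 servings and 1.682 servings → $3.09.
The minimum over all feasible corners is $3.09.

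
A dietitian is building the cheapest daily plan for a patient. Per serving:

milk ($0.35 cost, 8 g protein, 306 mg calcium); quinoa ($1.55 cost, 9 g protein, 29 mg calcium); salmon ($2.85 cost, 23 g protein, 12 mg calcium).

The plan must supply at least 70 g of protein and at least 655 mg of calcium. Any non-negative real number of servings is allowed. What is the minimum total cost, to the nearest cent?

$3.06

Minimising a linear cost over {protein ≥ 70, calcium ≥ 655, servings ≥ 0} — the optimum is at a vertex, using one or two foods.
milk only: max(70/8, 655/306) = 8.75 servings → $3.06.
quinoa only: max(70/9, 655/29) = 22.59 servings → $35.01.
salmon only: max(70/23, 655/12) = 54.58 servings → $155.56.
milk + quinoa with both tight: 1.533 servings and 6.416 servings → $10.48.
milk + salmon with both tight: 2.049 servings and 2.331 servings → $7.36.
quinoa + salmon with both targets exact would need a negative amount; discard.
So the least-cost plan costs $3.06.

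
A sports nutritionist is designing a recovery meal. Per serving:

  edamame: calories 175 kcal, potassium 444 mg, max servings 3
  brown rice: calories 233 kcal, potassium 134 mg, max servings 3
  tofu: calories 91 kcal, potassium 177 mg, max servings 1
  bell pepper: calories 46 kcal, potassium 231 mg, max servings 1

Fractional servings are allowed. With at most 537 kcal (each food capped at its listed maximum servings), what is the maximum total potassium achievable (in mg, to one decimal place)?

Potassium per kcal: bell pepper 5.022, edamame 2.537, tofu 1.945, brown rice 0.5751.
Take 1 serving of bell pepper: uses 46 kcal, +231.0 mg potassium (running total 231.0 mg).
Take 2.806 servings of edamame: uses 491 kcal, +1245.7 mg potassium (running total 1476.7 mg).
Greedy by best ratio exhausts the calories allowance optimally: 1476.7 mg.

1476.7 mg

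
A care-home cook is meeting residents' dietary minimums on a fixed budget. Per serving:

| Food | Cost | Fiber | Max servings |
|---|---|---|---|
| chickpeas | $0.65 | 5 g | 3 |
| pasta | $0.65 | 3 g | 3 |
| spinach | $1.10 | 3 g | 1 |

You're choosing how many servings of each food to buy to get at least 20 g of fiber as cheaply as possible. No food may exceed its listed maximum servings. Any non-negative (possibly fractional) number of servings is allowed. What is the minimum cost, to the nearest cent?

Cost per g of fiber: chickpeas $0.1300, pasta $0.2167, spinach $0.3667.
Take 3 servings of chickpeas: +15.0 g fiber for $1.95 (total $1.95, still need 5.0 g).
Take 1.667 servings of pasta: +5.0 g fiber for $1.08 (total $3.03, still need 0.0 g).
Greedy by cheapest-per-g is optimal for a single linear constraint, so the minimum cost is $3.03.

$3.03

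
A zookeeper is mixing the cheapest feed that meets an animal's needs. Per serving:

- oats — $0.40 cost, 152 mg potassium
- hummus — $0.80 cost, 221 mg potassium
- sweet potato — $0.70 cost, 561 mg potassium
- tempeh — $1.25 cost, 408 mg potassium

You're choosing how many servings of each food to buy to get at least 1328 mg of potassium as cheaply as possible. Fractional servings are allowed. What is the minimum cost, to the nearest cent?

Cost per mg of potassium: sweet potato $0.0012, oats $0.0026, tempeh $0.0031, hummus $0.0036.
With no serving limits, use only sweet potato: 1328 mg / 561 mg = 2.367 servings × $0.70 = $1.66.

$1.66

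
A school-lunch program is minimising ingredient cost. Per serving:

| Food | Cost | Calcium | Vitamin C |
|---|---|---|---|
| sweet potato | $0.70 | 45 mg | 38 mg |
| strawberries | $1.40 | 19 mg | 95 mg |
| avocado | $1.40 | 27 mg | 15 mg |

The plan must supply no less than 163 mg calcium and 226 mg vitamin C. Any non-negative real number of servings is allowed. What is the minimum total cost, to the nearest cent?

A basic optimal solution has at most two foods positive. Try each food alone and each pair with both targets met exactly.
sweet potato only: max(163/45, 226/38) = 5.947 servings → $4.16.
strawberries only: max(163/19, 226/95) = 8.579 servings → $12.01.
avocado only: max(163/27, 226/15) = 15.07 servings → $21.09.
sweet potato + strawberries with both tight: 3.15 servings and 1.119 servings → $3.77.
sweet potato + avocado with both targets exact would need a negative amount; discard.
strawberries + avocado with both tight: 1.604 servings and 4.908 servings → $9.12.
Cheapest feasible corner: $3.77.

$3.77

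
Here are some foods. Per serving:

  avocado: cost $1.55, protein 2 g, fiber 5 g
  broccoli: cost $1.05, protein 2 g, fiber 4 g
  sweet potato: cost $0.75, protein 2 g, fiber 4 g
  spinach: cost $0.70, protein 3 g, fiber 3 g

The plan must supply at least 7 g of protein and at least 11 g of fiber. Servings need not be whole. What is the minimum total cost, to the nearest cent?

For a min-cost LP with two ≥-constraints, a basic feasible solution has at most two positive variables.
avocado only: max(7/2, 11/5) = 3.5 servings → $5.42.
broccoli only: max(7/2, 11/4) = 3.5 servings → $3.67.
sweet potato only: max(7/2, 11/4) = 3.5 servings → $2.62.
spinach only: max(7/3, 11/3) = 3.667 servings → $2.57.
avocado + broccoli: intersection lies outside the first quadrant.
avocado + sweet potato: the both-tight solution has a negative serving — not a feasible corner.
avocado + spinach with both tight: 1.333 servings and 1.444 servings → $3.08.
broccoli + sweet potato (both tight): parallel constraints — no distinct corner.
broccoli + spinach with both tight: 2 servings and 1 serving → $2.80.
sweet potato + spinach with both tight: 2 servings and 1 serving → $2.20.
The minimum over all feasible corners is $2.20.

$2.20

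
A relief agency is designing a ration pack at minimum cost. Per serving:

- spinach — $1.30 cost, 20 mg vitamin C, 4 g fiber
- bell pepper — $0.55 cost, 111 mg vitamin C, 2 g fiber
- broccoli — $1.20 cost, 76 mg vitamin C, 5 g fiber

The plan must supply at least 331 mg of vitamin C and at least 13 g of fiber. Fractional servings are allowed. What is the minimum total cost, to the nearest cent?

$3.24

A basic optimal solution has at most two foods positive. Try each food alone and each pair with both targets met exactly.
spinach only: max(331/20, 13/4) = 16.55 servings → $21.52.
bell pepper only: max(331/111, 13/2) = 6.5 servings → $3.58.
broccoli only: max(331/76, 13/5) = 4.355 servings → $5.23.
spinach + bell pepper with both tight: 1.933 servings and 2.634 servings → $3.96.
spinach + broccoli with both targets exact would need a negative amount; discard.
bell pepper + broccoli with both tight: 1.655 servings and 1.938 servings → $3.24.
Cheapest feasible corner: $3.24.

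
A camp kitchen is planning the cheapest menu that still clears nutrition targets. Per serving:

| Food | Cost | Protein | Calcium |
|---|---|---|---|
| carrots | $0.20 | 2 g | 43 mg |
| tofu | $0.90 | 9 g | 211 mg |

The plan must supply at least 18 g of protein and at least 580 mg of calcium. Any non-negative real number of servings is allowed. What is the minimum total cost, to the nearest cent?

$2.47

A basic optimal solution has at most two foods positive. Try each food alone and each pair with both targets met exactly.
carrots only: max(18/2, 580/43) = 13.49 servings → $2.70.
tofu only: max(18/9, 580/211) = 2.749 servings → $2.47.
carrots + tofu: intersection lies outside the first quadrant.
The minimum over all feasible corners is $2.47.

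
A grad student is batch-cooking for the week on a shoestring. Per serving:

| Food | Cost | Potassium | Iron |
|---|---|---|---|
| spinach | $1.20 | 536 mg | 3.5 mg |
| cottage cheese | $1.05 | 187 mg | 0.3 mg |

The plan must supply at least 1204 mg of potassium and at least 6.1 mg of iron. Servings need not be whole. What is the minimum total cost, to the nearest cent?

$2.70

This is a tiny linear program; its minimum lies at a vertex of the feasible set. List the vertices and price them.
spinach only: max(1204/536, 6.1/3.5) = 2.246 servings → $2.70.
cottage cheese only: max(1204/187, 6.1/0.3) = 20.33 servings → $21.35.
spinach + cottage cheese with both tight: 1.579 servings and 1.913 servings → $3.90.
The minimum over all feasible corners is $2.70.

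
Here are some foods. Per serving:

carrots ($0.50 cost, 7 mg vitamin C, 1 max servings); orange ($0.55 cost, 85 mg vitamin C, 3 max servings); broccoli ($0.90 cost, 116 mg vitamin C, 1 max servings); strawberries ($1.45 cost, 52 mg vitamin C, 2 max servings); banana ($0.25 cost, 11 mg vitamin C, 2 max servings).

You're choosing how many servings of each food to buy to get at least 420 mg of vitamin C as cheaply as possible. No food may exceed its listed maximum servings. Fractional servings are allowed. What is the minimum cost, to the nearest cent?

Cost per mg of vitamin C: orange $0.0065, broccoli $0.0078, banana $0.0227, strawberries $0.0279, carrots $0.0714.
Take 3 servings of orange: +255.0 mg vitamin C for $1.65 (total $1.65, still need 165.0 mg).
Take 1 serving of broccoli: +116.0 mg vitamin C for $0.90 (total $2.55, still need 49.0 mg).
Take 2 servings of banana: +22.0 mg vitamin C for $0.50 (total $3.05, still need 27.0 mg).
Take 0.5192 servings of strawberries: +27.0 mg vitamin C for $0.75 (total $3.80, still need 0.0 mg).
Greedy by cheapest-per-mg is optimal for a single linear constraint, so the minimum cost is $3.80.

$3.80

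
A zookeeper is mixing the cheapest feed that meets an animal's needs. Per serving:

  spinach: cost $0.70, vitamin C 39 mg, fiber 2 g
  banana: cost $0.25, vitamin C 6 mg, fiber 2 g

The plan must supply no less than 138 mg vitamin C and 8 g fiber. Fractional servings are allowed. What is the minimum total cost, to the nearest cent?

With two linear requirements the optimum uses one or two foods; enumerate the corners.
spinach only: max(138/39, 8/2) = 4 servings → $2.80.
banana only: max(138/6, 8/2) = 23 servings → $5.75.
spinach + banana with both tight: 3.455 servings and 0.5455 servings → $2.55.
So the least-cost plan costs $2.55.

$2.55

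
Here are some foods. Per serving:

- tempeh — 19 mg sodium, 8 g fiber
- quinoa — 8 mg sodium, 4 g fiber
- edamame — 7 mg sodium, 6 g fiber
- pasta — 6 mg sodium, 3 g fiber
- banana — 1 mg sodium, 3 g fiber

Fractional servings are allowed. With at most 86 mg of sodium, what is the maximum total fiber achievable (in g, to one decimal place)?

258.0 g

Fiber per mg sodium: banana 3, edamame 0.8571, quinoa 0.5, pasta 0.5, tempeh 0.4211.
With no serving limits, spend the whole sodium allowance on banana: 86 mg / 1 mg × 3 g = 258.0 g.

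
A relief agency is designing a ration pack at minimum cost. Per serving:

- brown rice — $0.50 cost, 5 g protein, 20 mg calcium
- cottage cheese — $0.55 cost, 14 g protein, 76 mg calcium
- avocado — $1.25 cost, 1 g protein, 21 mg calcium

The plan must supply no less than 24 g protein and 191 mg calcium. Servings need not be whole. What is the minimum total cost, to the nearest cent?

This is a tiny linear program; its minimum lies at a vertex of the feasible set. List the vertices and price them.
brown rice only: max(24/5, 191/20) = 9.55 servings → $4.78.
cottage cheese only: max(24/14, 191/76) = 2.513 servings → $1.38.
avocado only: max(24/1, 191/21) = 24 servings → $30.00.
brown rice + cottage cheese: the both-tight solution has a negative serving — not a feasible corner.
brown rice + avocado with both tight: 3.682 servings and 5.588 servings → $8.83.
cottage cheese + avocado with both tight: 1.436 servings and 3.899 servings → $5.66.
Cheapest feasible corner: $1.38.

$1.38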